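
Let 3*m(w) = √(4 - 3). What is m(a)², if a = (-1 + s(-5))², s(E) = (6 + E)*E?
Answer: ⅑ ≈ 0.11111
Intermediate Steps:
s(E) = E*(6 + E)
a = 36 (a = (-1 - 5*(6 - 5))² = (-1 - 5*1)² = (-1 - 5)² = (-6)² = 36)
m(w) = ⅓ (m(w) = √(4 - 3)/3 = √1/3 = (⅓)*1 = ⅓)
m(a)² = (⅓)² = ⅑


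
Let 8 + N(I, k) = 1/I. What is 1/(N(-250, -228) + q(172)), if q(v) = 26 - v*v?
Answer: -250/7391501 ≈ -3.3823e-5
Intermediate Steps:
N(I, k) = -8 + 1/I
q(v) = 26 - v**2
1/(N(-250, -228) + q(172)) = 1/((-8 + 1/(-250)) + (26 - 1*172**2)) = 1/((-8 - 1/250) + (26 - 1*29584)) = 1/(-2001/250 + (26 - 29584)) = 1/(-2001/250 - 29558) = 1/(-7391501/250) = -250/7391501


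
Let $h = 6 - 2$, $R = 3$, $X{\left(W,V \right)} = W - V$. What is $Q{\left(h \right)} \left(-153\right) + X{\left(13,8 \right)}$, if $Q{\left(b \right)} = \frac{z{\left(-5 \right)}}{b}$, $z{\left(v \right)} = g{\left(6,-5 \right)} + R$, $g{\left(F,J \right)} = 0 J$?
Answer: $- \frac{439}{4} \approx -109.75$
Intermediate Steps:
$g{\left(F,J \right)} = 0$
$h = 4$
$z{\left(v \right)} = 3$ ($z{\left(v \right)} = 0 + 3 = 3$)
$Q{\left(b \right)} = \frac{3}{b}$
$Q{\left(h \right)} \left(-153\right) + X{\left(13,8 \right)} = \frac{3}{4} \left(-153\right) + \left(13 - 8\right) = 3 \cdot \frac{1}{4} \left(-153\right) + \left(13 - 8\right) = \frac{3}{4} \left(-153\right) + 5 = - \frac{459}{4} + 5 = - \frac{439}{4}$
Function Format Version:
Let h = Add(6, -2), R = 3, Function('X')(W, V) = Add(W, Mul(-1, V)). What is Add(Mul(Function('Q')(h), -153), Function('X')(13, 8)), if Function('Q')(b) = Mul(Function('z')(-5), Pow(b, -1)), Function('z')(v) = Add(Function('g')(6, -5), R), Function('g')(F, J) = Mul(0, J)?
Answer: Rational(-439, 4) ≈ -109.75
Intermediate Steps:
Function('g')(F, J) = 0
h = 4
Function('z')(v) = 3 (Function('z')(v) = Add(0, 3) = 3)
Function('Q')(b) = Mul(3, Pow(b, -1))
Add(Mul(Function('Q')(h), -153), Function('X')(13, 8)) = Add(Mul(Mul(3, Pow(4, -1)), -153), Add(13, Mul(-1, 8))) = Add(Mul(Mul(3, Rational(1, 4)), -153), Add(13, -8)) = Add(Mul(Rational(3, 4), -153), 5) = Add(Rational(-459, 4), 5) = Rational(-439, 4)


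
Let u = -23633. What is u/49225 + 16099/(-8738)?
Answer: -58763437/25301650 ≈ -2.3225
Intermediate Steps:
u/49225 + 16099/(-8738) = -23633/49225 + 16099/(-8738) = -23633*1/49225 + 16099*(-1/8738) = -23633/49225 - 947/514 = -58763437/25301650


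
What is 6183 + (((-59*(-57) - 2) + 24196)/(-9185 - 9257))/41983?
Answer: 4787190727381/774250486 ≈ 6183.0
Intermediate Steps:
6183 + (((-59*(-57) - 2) + 24196)/(-9185 - 9257))/41983 = 6183 + (((3363 - 2) + 24196)/(-18442))*(1/41983) = 6183 + ((3361 + 24196)*(-1/18442))*(1/41983) = 6183 + (27557*(-1/18442))*(1/41983) = 6183 - 27557/18442*1/41983 = 6183 - 27557/774250486 = 4787190727381/774250486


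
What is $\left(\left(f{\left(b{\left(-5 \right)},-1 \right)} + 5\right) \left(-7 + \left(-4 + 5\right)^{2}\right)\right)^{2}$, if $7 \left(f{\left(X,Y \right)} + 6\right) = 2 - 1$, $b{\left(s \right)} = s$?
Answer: $\frac{1296}{49} \approx 26.449$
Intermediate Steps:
$f{\left(X,Y \right)} = - \frac{41}{7}$ ($f{\left(X,Y \right)} = -6 + \frac{2 - 1}{7} = -6 + \frac{1}{7} \cdot 1 = -6 + \frac{1}{7} = - \frac{41}{7}$)
$\left(\left(f{\left(b{\left(-5 \right)},-1 \right)} + 5\right) \left(-7 + \left(-4 + 5\right)^{2}\right)\right)^{2} = \left(\left(- \frac{41}{7} + 5\right) \left(-7 + \left(-4 + 5\right)^{2}\right)\right)^{2} = \left(- \frac{6 \left(-7 + 1^{2}\right)}{7}\right)^{2} = \left(- \frac{6 \left(-7 + 1\right)}{7}\right)^{2} = \left(\left(- \frac{6}{7}\right) \left(-6\right)\right)^{2} = \left(\frac{36}{7}\right)^{2} = \frac{1296}{49}$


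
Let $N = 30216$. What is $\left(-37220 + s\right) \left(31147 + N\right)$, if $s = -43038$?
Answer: $-4924871654$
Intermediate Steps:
$\left(-37220 + s\right) \left(31147 + N\right) = \left(-37220 - 43038\right) \left(31147 + 30216\right) = \left(-80258\right) 61363 = -4924871654$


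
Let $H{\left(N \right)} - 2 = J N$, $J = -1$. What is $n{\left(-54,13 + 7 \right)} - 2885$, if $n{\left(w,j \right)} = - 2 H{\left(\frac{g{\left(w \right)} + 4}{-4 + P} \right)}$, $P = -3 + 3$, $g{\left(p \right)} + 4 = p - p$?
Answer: $-2889$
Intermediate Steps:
$g{\left(p \right)} = -4$ ($g{\left(p \right)} = -4 + \left(p - p\right) = -4 + 0 = -4$)
$P = 0$
$H{\left(N \right)} = 2 - N$
$n{\left(w,j \right)} = -4$ ($n{\left(w,j \right)} = - 2 \left(2 - \frac{-4 + 4}{-4 + 0}\right) = - 2 \left(2 - \frac{0}{-4}\right) = - 2 \left(2 - 0 \left(- \frac{1}{4}\right)\right) = - 2 \left(2 - 0\right) = - 2 \left(2 + 0\right) = \left(-2\right) 2 = -4$)
$n{\left(-54,13 + 7 \right)} - 2885 = -4 - 2885 = -2889$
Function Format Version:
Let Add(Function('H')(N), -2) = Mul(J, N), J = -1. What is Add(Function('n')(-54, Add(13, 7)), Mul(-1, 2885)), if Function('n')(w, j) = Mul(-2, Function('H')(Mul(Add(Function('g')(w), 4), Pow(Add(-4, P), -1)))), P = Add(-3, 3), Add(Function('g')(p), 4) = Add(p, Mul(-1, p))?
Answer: -2889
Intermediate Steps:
Function('g')(p) = -4 (Function('g')(p) = Add(-4, Add(p, Mul(-1, p))) = Add(-4, 0) = -4)
P = 0
Function('H')(N) = Add(2, Mul(-1, N))
Function('n')(w, j) = -4 (Function('n')(w, j) = Mul(-2, Add(2, Mul(-1, Mul(Add(-4, 4), Pow(Add(-4, 0), -1))))) = Mul(-2, Add(2, Mul(-1, Mul(0, Pow(-4, -1))))) = Mul(-2, Add(2, Mul(-1, Mul(0, Rational(-1, 4))))) = Mul(-2, Add(2, Mul(-1, 0))) = Mul(-2, Add(2, 0)) = Mul(-2, 2) = -4)
Add(Function('n')(-54, Add(13, 7)), Mul(-1, 2885)) = Add(-4, Mul(-1, 2885)) = Add(-4, -2885) = -2889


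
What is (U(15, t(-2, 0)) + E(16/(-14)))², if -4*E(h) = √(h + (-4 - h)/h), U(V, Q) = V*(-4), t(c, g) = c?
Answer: (3360 + √266)²/3136 ≈ 3635.0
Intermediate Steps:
U(V, Q) = -4*V
E(h) = -√(h + (-4 - h)/h)/4
(U(15, t(-2, 0)) + E(16/(-14)))² = (-4*15 - √(-1 + 16/(-14) - 4/(16/(-14)))/4)² = (-60 - √(-1 + 16*(-1/14) - 4/(16*(-1/14)))/4)² = (-60 - √(-1 - 8/7 - 4/(-8/7))/4)² = (-60 - √(-1 - 8/7 - 4*(-7/8))/4)² = (-60 - √(-1 - 8/7 + 7/2)/4)² = (-60 - √266/56)²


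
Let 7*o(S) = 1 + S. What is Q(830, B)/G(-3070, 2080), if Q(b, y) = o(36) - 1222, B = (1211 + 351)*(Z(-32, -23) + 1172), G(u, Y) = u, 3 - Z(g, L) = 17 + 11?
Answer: 8517/21490 ≈ 0.39632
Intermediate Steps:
Z(g, L) = -25 (Z(g, L) = 3 - (17 + 11) = 3 - 1*28 = 3 - 28 = -25)
o(S) = ⅐ + S/7 (o(S) = (1 + S)/7 = ⅐ + S/7)
B = 1791614 (B = (1211 + 351)*(-25 + 1172) = 1562*1147 = 1791614)
Q(b, y) = -8517/7 (Q(b, y) = (⅐ + (⅐)*36) - 1222 = (⅐ + 36/7) - 1222 = 37/7 - 1222 = -8517/7)
Q(830, B)/G(-3070, 2080) = -8517/7/(-3070) = -8517/7*(-1/3070) = 8517/21490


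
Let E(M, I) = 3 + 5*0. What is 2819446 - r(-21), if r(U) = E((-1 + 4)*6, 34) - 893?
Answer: 2820336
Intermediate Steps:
E(M, I) = 3 (E(M, I) = 3 + 0 = 3)
r(U) = -890 (r(U) = 3 - 893 = -890)
2819446 - r(-21) = 2819446 - 1*(-890) = 2819446 + 890 = 2820336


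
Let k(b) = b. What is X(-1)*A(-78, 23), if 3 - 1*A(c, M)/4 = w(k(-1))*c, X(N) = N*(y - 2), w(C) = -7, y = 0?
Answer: -4344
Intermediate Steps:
X(N) = -2*N (X(N) = N*(0 - 2) = N*(-2) = -2*N)
A(c, M) = 12 + 28*c (A(c, M) = 12 - (-28)*c = 12 + 28*c)
X(-1)*A(-78, 23) = (-2*(-1))*(12 + 28*(-78)) = 2*(12 - 2184) = 2*(-2172) = -4344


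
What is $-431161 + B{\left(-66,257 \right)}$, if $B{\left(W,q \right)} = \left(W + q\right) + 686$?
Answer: $-430284$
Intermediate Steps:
$B{\left(W,q \right)} = 686 + W + q$
$-431161 + B{\left(-66,257 \right)} = -431161 + \left(686 - 66 + 257\right) = -431161 + 877 = -430284$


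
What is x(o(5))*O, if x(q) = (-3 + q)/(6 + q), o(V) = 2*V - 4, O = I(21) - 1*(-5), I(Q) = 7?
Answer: 3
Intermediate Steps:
O = 12 (O = 7 - 1*(-5) = 7 + 5 = 12)
o(V) = -4 + 2*V
x(q) = (-3 + q)/(6 + q)
x(o(5))*O = ((-3 + (-4 + 2*5))/(6 + (-4 + 2*5)))*12 = ((-3 + (-4 + 10))/(6 + (-4 + 10)))*12 = ((-3 + 6)/(6 + 6))*12 = (3/12)*12 = ((1/12)*3)*12 = (¼)*12 = 3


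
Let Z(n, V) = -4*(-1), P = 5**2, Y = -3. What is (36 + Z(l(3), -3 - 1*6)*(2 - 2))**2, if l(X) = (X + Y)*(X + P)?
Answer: 1296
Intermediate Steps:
P = 25
l(X) = (-3 + X)*(25 + X) (l(X) = (X - 3)*(X + 25) = (-3 + X)*(25 + X))
Z(n, V) = 4
(36 + Z(l(3), -3 - 1*6)*(2 - 2))**2 = (36 + 4*(2 - 2))**2 = (36 + 4*0)**2 = (36 + 0)**2 = 36**2 = 1296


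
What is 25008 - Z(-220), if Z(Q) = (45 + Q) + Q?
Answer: 25403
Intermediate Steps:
Z(Q) = 45 + 2*Q
25008 - Z(-220) = 25008 - (45 + 2*(-220)) = 25008 - (45 - 440) = 25008 - 1*(-395) = 25008 + 395 = 25403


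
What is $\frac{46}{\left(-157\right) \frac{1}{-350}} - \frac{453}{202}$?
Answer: $\frac{3181079}{31714} \approx 100.31$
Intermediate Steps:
$\frac{46}{\left(-157\right) \frac{1}{-350}} - \frac{453}{202} = \frac{46}{\left(-157\right) \left(- \frac{1}{350}\right)} - \frac{453}{202} = \frac{46}{\frac{157}{350}} - \frac{453}{202} = 46 \cdot \frac{350}{157} - \frac{453}{202} = \frac{16100}{157} - \frac{453}{202} = \frac{3181079}{31714}$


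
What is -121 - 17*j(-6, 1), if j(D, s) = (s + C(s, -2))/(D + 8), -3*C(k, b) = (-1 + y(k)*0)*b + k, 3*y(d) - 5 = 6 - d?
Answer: -121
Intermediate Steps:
y(d) = 11/3 - d/3 (y(d) = 5/3 + (6 - d)/3 = 5/3 + (2 - d/3) = 11/3 - d/3)
C(k, b) = -k/3 + b/3 (C(k, b) = -((-1 + (11/3 - k/3)*0)*b + k)/3 = -((-1 + 0)*b + k)/3 = -(-b + k)/3 = -(k - b)/3 = -k/3 + b/3)
j(D, s) = (-⅔ + 2*s/3)/(8 + D) (j(D, s) = (s + (-s/3 + (⅓)*(-2)))/(D + 8) = (s + (-s/3 - ⅔))/(8 + D) = (s + (-⅔ - s/3))/(8 + D) = (-⅔ + 2*s/3)/(8 + D))
-121 - 17*j(-6, 1) = -121 - 34*(-1 + 1)/(3*(8 - 6)) = -121 - 34*0/(3*2) = -121 - 17*0 = -121 + 0 = -121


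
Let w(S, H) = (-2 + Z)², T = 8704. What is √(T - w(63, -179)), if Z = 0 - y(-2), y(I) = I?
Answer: 16*√34 ≈ 93.295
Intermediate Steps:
Z = 2 (Z = 0 - 1*(-2) = 0 + 2 = 2)
w(S, H) = 0 (w(S, H) = (-2 + 2)² = 0² = 0)
√(T - w(63, -179)) = √(8704 - 1*0) = √(8704 + 0) = √8704 = 16*√34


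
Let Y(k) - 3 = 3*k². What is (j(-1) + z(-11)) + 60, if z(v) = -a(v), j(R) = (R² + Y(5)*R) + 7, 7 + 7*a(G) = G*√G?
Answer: -9 + 11*I*√11/7 ≈ -9.0 + 5.2118*I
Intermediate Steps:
Y(k) = 3 + 3*k²
a(G) = -1 + G^(3/2)/7 (a(G) = -1 + (G*√G)/7 = -1 + G^(3/2)/7)
j(R) = 7 + R² + 78*R (j(R) = (R² + (3 + 3*5²)*R) + 7 = (R² + (3 + 3*25)*R) + 7 = (R² + (3 + 75)*R) + 7 = (R² + 78*R) + 7 = 7 + R² + 78*R)
z(v) = 1 - v^(3/2)/7 (z(v) = -(-1 + v^(3/2)/7) = 1 - v^(3/2)/7)
(j(-1) + z(-11)) + 60 = ((7 + (-1)² + 78*(-1)) + (1 - (-11)*I*√11/7)) + 60 = ((7 + 1 - 78) + (1 - (-11)*I*√11/7)) + 60 = (-70 + (1 + 11*I*√11/7)) + 60 = (-69 + 11*I*√11/7) + 60 = -9 + 11*I*√11/7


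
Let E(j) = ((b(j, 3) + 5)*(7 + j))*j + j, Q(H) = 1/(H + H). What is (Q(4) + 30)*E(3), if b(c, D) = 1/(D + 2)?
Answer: 38319/8 ≈ 4789.9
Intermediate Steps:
b(c, D) = 1/(2 + D)
Q(H) = 1/(2*H)
E(j) = j + j*(182/5 + 26*j/5) (E(j) = ((1/(2 + 3) + 5)*(7 + j))*j + j = ((1/5 + 5)*(7 + j))*j + j = ((⅕ + 5)*(7 + j))*j + j = (26*(7 + j)/5)*j + j = (182/5 + 26*j/5)*j + j = j*(182/5 + 26*j/5) + j = j + j*(182/5 + 26*j/5))
(Q(4) + 30)*E(3) = ((½)/4 + 30)*((⅕)*3*(187 + 26*3)) = ((½)*(¼) + 30)*((⅕)*3*(187 + 78)) = (⅛ + 30)*((⅕)*3*265) = (241/8)*159 = 38319/8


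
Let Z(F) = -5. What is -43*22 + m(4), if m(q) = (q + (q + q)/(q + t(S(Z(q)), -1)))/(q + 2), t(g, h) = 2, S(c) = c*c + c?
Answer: -8506/9 ≈ -945.11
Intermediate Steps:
S(c) = c + c² (S(c) = c² + c = c + c²)
m(q) = (q + 2*q/(2 + q))/(2 + q) (m(q) = (q + (q + q)/(q + 2))/(q + 2) = (q + (2*q)/(2 + q))/(2 + q) = (q + 2*q/(2 + q))/(2 + q))
-43*22 + m(4) = -43*22 + 4*(4 + 4)/(4 + 4² + 4*4) = -946 + 4*8/(4 + 16 + 16) = -946 + 4*8/36 = -946 + 4*(1/36)*8 = -946 + 8/9 = -8506/9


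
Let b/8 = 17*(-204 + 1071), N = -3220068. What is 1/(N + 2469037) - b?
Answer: -88555567273/751031 ≈ -1.1791e+5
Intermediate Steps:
b = 117912 (b = 8*(17*(-204 + 1071)) = 8*(17*867) = 8*14739 = 117912)
1/(N + 2469037) - b = 1/(-3220068 + 2469037) - 1*117912 = 1/(-751031) - 117912 = -1/751031 - 117912 = -88555567273/751031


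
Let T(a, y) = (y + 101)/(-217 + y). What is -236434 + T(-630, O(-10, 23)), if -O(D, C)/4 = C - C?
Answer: -51306279/217 ≈ -2.3643e+5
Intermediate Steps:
O(D, C) = 0 (O(D, C) = -4*(C - C) = -4*0 = 0)
T(a, y) = (101 + y)/(-217 + y)
-236434 + T(-630, O(-10, 23)) = -236434 + (101 + 0)/(-217 + 0) = -236434 + 101/(-217) = -236434 - 1/217*101 = -236434 - 101/217 = -51306279/217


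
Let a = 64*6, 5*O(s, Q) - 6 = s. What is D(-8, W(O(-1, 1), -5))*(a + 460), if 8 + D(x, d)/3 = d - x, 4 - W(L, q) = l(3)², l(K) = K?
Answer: -12660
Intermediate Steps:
O(s, Q) = 6/5 + s/5
W(L, q) = -5 (W(L, q) = 4 - 1*3² = 4 - 1*9 = 4 - 9 = -5)
a = 384
D(x, d) = -24 - 3*x + 3*d (D(x, d) = -24 + 3*(d - x) = -24 + (-3*x + 3*d) = -24 - 3*x + 3*d)
D(-8, W(O(-1, 1), -5))*(a + 460) = (-24 - 3*(-8) + 3*(-5))*(384 + 460) = (-24 + 24 - 15)*844 = -15*844 = -12660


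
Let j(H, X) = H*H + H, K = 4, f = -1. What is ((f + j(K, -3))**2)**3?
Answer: 47045881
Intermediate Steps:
j(H, X) = H + H**2 (j(H, X) = H**2 + H = H + H**2)
((f + j(K, -3))**2)**3 = ((-1 + 4*(1 + 4))**2)**3 = ((-1 + 4*5)**2)**3 = ((-1 + 20)**2)**3 = (19**2)**3 = 361**3 = 47045881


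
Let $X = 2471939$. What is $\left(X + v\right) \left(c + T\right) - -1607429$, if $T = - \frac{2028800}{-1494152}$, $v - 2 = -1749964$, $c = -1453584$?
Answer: $- \frac{196005031076145691}{186769} \approx -1.0495 \cdot 10^{12}$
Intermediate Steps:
$v = -1749962$ ($v = 2 - 1749964 = -1749962$)
$T = \frac{253600}{186769}$ ($T = \left(-2028800\right) \left(- \frac{1}{1494152}\right) = \frac{253600}{186769} \approx 1.3578$)
$\left(X + v\right) \left(c + T\right) - -1607429 = \left(2471939 - 1749962\right) \left(-1453584 + \frac{253600}{186769}\right) - -1607429 = 721977 \left(- \frac{271484176496}{186769}\right) + 1607429 = - \frac{196005331294052592}{186769} + 1607429 = - \frac{196005031076145691}{186769}$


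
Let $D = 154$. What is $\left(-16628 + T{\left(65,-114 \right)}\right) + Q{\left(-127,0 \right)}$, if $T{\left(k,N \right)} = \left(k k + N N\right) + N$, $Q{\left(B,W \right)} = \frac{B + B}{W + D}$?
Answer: $\frac{36756}{77} \approx 477.35$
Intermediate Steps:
$Q{\left(B,W \right)} = \frac{2 B}{154 + W}$ ($Q{\left(B,W \right)} = \frac{B + B}{W + 154} = \frac{2 B}{154 + W}$)
$T{\left(k,N \right)} = N + N^{2} + k^{2}$ ($T{\left(k,N \right)} = \left(k^{2} + N^{2}\right) + N = \left(N^{2} + k^{2}\right) + N = N + N^{2} + k^{2}$)
$\left(-16628 + T{\left(65,-114 \right)}\right) + Q{\left(-127,0 \right)} = \left(-16628 + \left(-114 + \left(-114\right)^{2} + 65^{2}\right)\right) + 2 \left(-127\right) \frac{1}{154 + 0} = \left(-16628 + \left(-114 + 12996 + 4225\right)\right) + 2 \left(-127\right) \frac{1}{154} = \left(-16628 + 17107\right) + 2 \left(-127\right) \frac{1}{154} = 479 - \frac{127}{77} = \frac{36756}{77}$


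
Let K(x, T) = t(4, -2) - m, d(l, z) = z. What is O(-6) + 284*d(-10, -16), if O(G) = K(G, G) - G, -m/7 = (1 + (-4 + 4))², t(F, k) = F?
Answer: -4527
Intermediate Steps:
m = -7 (m = -7*(1 + (-4 + 4))² = -7*(1 + 0)² = -7*1² = -7*1 = -7)
K(x, T) = 11 (K(x, T) = 4 - 1*(-7) = 4 + 7 = 11)
O(G) = 11 - G
O(-6) + 284*d(-10, -16) = (11 - 1*(-6)) + 284*(-16) = (11 + 6) - 4544 = 17 - 4544 = -4527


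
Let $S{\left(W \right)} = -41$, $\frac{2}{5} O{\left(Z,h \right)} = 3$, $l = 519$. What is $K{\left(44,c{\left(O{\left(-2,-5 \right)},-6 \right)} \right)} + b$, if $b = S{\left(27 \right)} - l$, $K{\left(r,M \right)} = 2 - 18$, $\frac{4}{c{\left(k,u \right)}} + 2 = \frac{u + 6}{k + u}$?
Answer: $-576$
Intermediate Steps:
$O{\left(Z,h \right)} = \frac{15}{2}$ ($O{\left(Z,h \right)} = \frac{5}{2} \cdot 3 = \frac{15}{2}$)
$c{\left(k,u \right)} = \frac{4}{-2 + \frac{6 + u}{k + u}}$ ($c{\left(k,u \right)} = \frac{4}{-2 + \frac{u + 6}{k + u}} = \frac{4}{-2 + \frac{6 + u}{k + u}}$)
$K{\left(r,M \right)} = -16$ ($K{\left(r,M \right)} = 2 - 18 = -16$)
$b = -560$ ($b = -41 - 519 = -560$)
$K{\left(44,c{\left(O{\left(-2,-5 \right)},-6 \right)} \right)} + b = -16 - 560 = -576$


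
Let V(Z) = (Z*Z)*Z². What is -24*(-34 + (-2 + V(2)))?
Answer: 480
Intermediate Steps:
V(Z) = Z⁴ (V(Z) = Z²*Z² = Z⁴)
-24*(-34 + (-2 + V(2))) = -24*(-34 + (-2 + 2⁴)) = -24*(-34 + (-2 + 16)) = -24*(-34 + 14) = -24*(-20) = 480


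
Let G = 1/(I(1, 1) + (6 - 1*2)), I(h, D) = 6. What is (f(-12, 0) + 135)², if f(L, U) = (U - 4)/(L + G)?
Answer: 259371025/14161 ≈ 18316.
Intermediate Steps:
G = ⅒ (G = 1/(6 + (6 - 1*2)) = 1/(6 + (6 - 2)) = 1/(6 + 4) = 1/10 = ⅒ ≈ 0.10000)
f(L, U) = (-4 + U)/(⅒ + L) (f(L, U) = (U - 4)/(L + ⅒) = (-4 + U)/(⅒ + L))
(f(-12, 0) + 135)² = (10*(-4 + 0)/(1 + 10*(-12)) + 135)² = (10*(-4)/(1 - 120) + 135)² = (10*(-4)/(-119) + 135)² = (10*(-1/119)*(-4) + 135)² = (40/119 + 135)² = (16105/119)² = 259371025/14161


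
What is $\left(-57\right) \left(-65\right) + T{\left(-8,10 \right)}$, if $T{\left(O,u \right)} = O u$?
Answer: $3625$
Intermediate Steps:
$\left(-57\right) \left(-65\right) + T{\left(-8,10 \right)} = \left(-57\right) \left(-65\right) - 80 = 3705 - 80 = 3625$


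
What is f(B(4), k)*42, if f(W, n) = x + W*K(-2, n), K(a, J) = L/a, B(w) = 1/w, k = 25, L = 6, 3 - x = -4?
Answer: 525/2 ≈ 262.50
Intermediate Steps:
x = 7 (x = 3 - 1*(-4) = 3 + 4 = 7)
K(a, J) = 6/a
f(W, n) = 7 - 3*W (f(W, n) = 7 + W*(6/(-2)) = 7 + W*(6*(-1/2)) = 7 + W*(-3) = 7 - 3*W)
f(B(4), k)*42 = (7 - 3/4)*42 = (25/4)*42 = 525/2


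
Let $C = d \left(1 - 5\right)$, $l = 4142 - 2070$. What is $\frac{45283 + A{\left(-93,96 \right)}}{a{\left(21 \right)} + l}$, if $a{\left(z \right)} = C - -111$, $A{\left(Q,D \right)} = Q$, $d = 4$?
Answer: $\frac{45190}{2167} \approx 20.854$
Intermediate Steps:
$l = 2072$ ($l = 4142 - 2070 = 2072$)
$C = -16$ ($C = 4 \left(1 - 5\right) = 4 \left(-4\right) = -16$)
$a{\left(z \right)} = 95$ ($a{\left(z \right)} = -16 - -111 = -16 + 111 = 95$)
$\frac{45283 + A{\left(-93,96 \right)}}{a{\left(21 \right)} + l} = \frac{45283 - 93}{95 + 2072} = \frac{45190}{2167}$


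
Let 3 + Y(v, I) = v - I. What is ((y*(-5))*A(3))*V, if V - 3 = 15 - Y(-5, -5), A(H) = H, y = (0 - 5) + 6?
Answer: -315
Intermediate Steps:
y = 1 (y = -5 + 6 = 1)
Y(v, I) = -3 + v - I (Y(v, I) = -3 + (v - I) = -3 + v - I)
V = 21 (V = 3 + (15 - (-3 - 5 - 1*(-5))) = 3 + (15 - (-3 - 5 + 5)) = 3 + (15 - 1*(-3)) = 3 + (15 + 3) = 3 + 18 = 21)
((y*(-5))*A(3))*V = ((1*(-5))*3)*21 = -5*3*21 = -15*21 = -315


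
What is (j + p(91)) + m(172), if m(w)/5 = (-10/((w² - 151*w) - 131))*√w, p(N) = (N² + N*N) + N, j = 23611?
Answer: 40264 - 100*√43/3481 ≈ 40264.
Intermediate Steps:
p(N) = N + 2*N² (p(N) = (N² + N²) + N = 2*N² + N = N + 2*N²)
m(w) = -50*√w/(-131 + w² - 151*w) (m(w) = 5*((-10/((w² - 151*w) - 131))*√w) = 5*((-10/(-131 + w² - 151*w))*√w) = 5*(-10*√w/(-131 + w² - 151*w)) = -50*√w/(-131 + w² - 151*w))
(j + p(91)) + m(172) = (23611 + 91*(1 + 2*91)) + 50*√172/(131 - 1*172² + 151*172) = (23611 + 91*(1 + 182)) + 50*(2*√43)/(131 - 1*29584 + 25972) = (23611 + 91*183) + 50*(2*√43)/(131 - 29584 + 25972) = (23611 + 16653) + 50*(2*√43)/(-3481) = 40264 + 50*(2*√43)*(-1/3481) = 40264 - 100*√43/3481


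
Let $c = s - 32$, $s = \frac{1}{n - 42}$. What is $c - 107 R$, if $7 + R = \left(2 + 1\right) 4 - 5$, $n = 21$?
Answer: $- \frac{673}{21} \approx -32.048$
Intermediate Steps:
$s = - \frac{1}{21}$ ($s = \frac{1}{21 - 42} = \frac{1}{-21} = - \frac{1}{21} \approx -0.047619$)
$R = 0$ ($R = -7 - \left(5 - \left(2 + 1\right) 4\right) = -7 + \left(3 \cdot 4 - 5\right) = -7 + \left(12 - 5\right) = -7 + 7 = 0$)
$c = - \frac{673}{21}$ ($c = - \frac{1}{21} - 32 = - \frac{673}{21} \approx -32.048$)
$c - 107 R = - \frac{673}{21} - 0 = - \frac{673}{21} + 0 = - \frac{673}{21}$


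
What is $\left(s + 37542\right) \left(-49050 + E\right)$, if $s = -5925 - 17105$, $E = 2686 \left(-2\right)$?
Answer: $-789772064$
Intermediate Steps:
$E = -5372$
$s = -23030$
$\left(s + 37542\right) \left(-49050 + E\right) = \left(-23030 + 37542\right) \left(-49050 - 5372\right) = 14512 \left(-54422\right) = -789772064$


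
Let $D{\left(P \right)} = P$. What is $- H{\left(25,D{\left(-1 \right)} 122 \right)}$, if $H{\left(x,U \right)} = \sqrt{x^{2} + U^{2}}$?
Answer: $- \sqrt{15509} \approx -124.54$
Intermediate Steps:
$H{\left(x,U \right)} = \sqrt{U^{2} + x^{2}}$
$- H{\left(25,D{\left(-1 \right)} 122 \right)} = - \sqrt{\left(\left(-1\right) 122\right)^{2} + 25^{2}} = - \sqrt{\left(-122\right)^{2} + 625} = - \sqrt{14884 + 625} = - \sqrt{15509}$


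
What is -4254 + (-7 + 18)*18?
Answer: -4056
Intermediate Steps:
-4254 + (-7 + 18)*18 = -4254 + 11*18 = -4254 + 198 = -4056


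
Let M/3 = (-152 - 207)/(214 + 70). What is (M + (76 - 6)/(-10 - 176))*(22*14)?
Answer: -8477777/6603 ≈ -1283.9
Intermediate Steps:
M = -1077/284 (M = 3*((-152 - 207)/(214 + 70)) = 3*(-359/284) = -1077/284 ≈ -3.7923)
(M + (76 - 6)/(-10 - 176))*(22*14) = (-1077/284 + (76 - 6)/(-10 - 176))*(22*14) = (-1077/284 + 70/(-186))*308 = (-1077/284 + 70*(-1/186))*308 = (-1077/284 - 35/93)*308 = -110101/26412*308 = -8477777/6603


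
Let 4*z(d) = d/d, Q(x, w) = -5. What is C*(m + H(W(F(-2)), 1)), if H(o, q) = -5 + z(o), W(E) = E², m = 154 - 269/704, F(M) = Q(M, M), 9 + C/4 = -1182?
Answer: -124820373/176 ≈ -7.0921e+5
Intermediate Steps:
C = -4764 (C = -36 + 4*(-1182) = -36 - 4728 = -4764)
F(M) = -5
m = 108147/704 (m = 154 - 269/704 = 108147/704 ≈ 153.62)
z(d) = ¼ (z(d) = (d/d)/4 = (¼)*1 = ¼)
H(o, q) = -19/4 (H(o, q) = -5 + ¼ = -19/4)
C*(m + H(W(F(-2)), 1)) = -4764*(108147/704 - 19/4) = -4764*104803/704 = -124820373/176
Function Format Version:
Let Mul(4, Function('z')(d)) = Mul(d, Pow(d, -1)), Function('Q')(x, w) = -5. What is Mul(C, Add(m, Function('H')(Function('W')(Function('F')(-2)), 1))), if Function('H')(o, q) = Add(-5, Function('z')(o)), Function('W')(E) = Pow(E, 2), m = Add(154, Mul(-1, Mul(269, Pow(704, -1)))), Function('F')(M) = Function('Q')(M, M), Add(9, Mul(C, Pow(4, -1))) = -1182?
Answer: Rational(-124820373, 176) ≈ -7.0921e+5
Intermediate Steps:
C = -4764 (C = Add(-36, Mul(4, -1182)) = Add(-36, -4728) = -4764)
Function('F')(M) = -5
m = Rational(108147, 704) (m = Add(154, Mul(-1, Mul(269, Rational(1, 704)))) = Add(154, Mul(-1, Rational(269, 704))) = Add(154, Rational(-269, 704)) = Rational(108147, 704) ≈ 153.62)
Function('z')(d) = Rational(1, 4) (Function('z')(d) = Mul(Rational(1, 4), Mul(d, Pow(d, -1))) = Mul(Rational(1, 4), 1) = Rational(1, 4))
Function('H')(o, q) = Rational(-19, 4) (Function('H')(o, q) = Add(-5, Rational(1, 4)) = Rational(-19, 4))
Mul(C, Add(m, Function('H')(Function('W')(Function('F')(-2)), 1))) = Mul(-4764, Add(Rational(108147, 704), Rational(-19, 4))) = Mul(-4764, Rational(104803, 704)) = Rational(-124820373, 176)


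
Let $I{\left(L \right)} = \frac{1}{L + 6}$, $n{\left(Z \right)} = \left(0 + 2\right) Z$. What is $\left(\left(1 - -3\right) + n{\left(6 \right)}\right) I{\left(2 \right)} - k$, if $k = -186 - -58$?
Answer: $130$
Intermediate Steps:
$n{\left(Z \right)} = 2 Z$
$I{\left(L \right)} = \frac{1}{6 + L}$
$k = -128$ ($k = -186 + 58 = -128$)
$\left(\left(1 - -3\right) + n{\left(6 \right)}\right) I{\left(2 \right)} - k = \frac{\left(1 - -3\right) + 2 \cdot 6}{6 + 2} - -128 = \frac{\left(1 + 3\right) + 12}{8} + 128 = \left(4 + 12\right) \frac{1}{8} + 128 = 16 \cdot \frac{1}{8} + 128 = 2 + 128 = 130$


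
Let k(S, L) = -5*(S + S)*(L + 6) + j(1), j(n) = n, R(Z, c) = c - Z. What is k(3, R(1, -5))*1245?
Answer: 1245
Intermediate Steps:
k(S, L) = 1 - 10*S*(6 + L) (k(S, L) = -5*(S + S)*(L + 6) + 1 = -5*2*S*(6 + L) + 1 = -10*S*(6 + L) + 1 = 1 - 10*S*(6 + L))
k(3, R(1, -5))*1245 = (1 - 60*3 - 10*(-5 - 1*1)*3)*1245 = (1 - 180 - 10*(-5 - 1)*3)*1245 = (1 - 180 - 10*(-6)*3)*1245 = (1 - 180 + 180)*1245 = 1*1245 = 1245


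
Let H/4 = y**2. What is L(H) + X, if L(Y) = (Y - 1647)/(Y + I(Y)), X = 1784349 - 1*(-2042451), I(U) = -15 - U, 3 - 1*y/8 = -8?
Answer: 57372671/15 ≈ 3.8248e+6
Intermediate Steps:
y = 88 (y = 24 - 8*(-8) = 24 + 64 = 88)
H = 30976 (H = 4*88**2 = 4*7744 = 30976)
X = 3826800 (X = 1784349 + 2042451 = 3826800)
L(Y) = 549/5 - Y/15 (L(Y) = (Y - 1647)/(Y + (-15 - Y)) = (-1647 + Y)/(-15) = (-1647 + Y)*(-1/15) = 549/5 - Y/15)
L(H) + X = (549/5 - 1/15*30976) + 3826800 = (549/5 - 30976/15) + 3826800 = -29329/15 + 3826800 = 57372671/15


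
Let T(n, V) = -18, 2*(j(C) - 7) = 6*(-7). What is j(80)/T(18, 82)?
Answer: 7/9 ≈ 0.77778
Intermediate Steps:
j(C) = -14 (j(C) = 7 + (6*(-7))/2 = 7 + (½)*(-42) = 7 - 21 = -14)
j(80)/T(18, 82) = -14/(-18) = -14*(-1/18) = 7/9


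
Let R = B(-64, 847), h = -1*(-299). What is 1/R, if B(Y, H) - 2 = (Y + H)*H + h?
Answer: 1/663502 ≈ 1.5072e-6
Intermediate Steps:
h = 299
B(Y, H) = 301 + H*(H + Y) (B(Y, H) = 2 + ((Y + H)*H + 299) = 2 + ((H + Y)*H + 299) = 2 + (H*(H + Y) + 299) = 2 + (299 + H*(H + Y)) = 301 + H*(H + Y))
R = 663502 (R = 301 + 847² + 847*(-64) = 301 + 717409 - 54208 = 663502)
1/R = 1/663502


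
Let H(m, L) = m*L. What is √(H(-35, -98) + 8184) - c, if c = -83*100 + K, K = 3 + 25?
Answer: 8272 + √11614 ≈ 8379.8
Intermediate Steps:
K = 28
c = -8272 (c = -83*100 + 28 = -8300 + 28 = -8272)
H(m, L) = L*m
√(H(-35, -98) + 8184) - c = √(-98*(-35) + 8184) - 1*(-8272) = √(3430 + 8184) + 8272 = √11614 + 8272 = 8272 + √11614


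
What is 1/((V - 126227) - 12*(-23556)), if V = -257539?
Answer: -1/101094 ≈ -9.8918e-6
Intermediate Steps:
1/((V - 126227) - 12*(-23556)) = 1/((-257539 - 126227) - 12*(-23556)) = 1/(-383766 + 282672) = 1/(-101094) = -1/101094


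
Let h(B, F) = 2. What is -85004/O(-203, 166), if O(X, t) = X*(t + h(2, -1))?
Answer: 21251/8526 ≈ 2.4925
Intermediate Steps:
O(X, t) = X*(2 + t) (O(X, t) = X*(t + 2) = X*(2 + t))
-85004/O(-203, 166) = -85004*(-1/(203*(2 + 166))) = -85004/((-203*168)) = -85004/(-34104) = -85004*(-1/34104) = 21251/8526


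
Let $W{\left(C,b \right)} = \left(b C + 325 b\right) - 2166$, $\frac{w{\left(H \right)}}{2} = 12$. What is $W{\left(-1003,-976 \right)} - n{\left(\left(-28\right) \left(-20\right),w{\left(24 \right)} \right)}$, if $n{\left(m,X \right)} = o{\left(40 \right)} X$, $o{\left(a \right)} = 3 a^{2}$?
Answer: $544362$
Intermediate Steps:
$w{\left(H \right)} = 24$ ($w{\left(H \right)} = 2 \cdot 12 = 24$)
$n{\left(m,X \right)} = 4800 X$ ($n{\left(m,X \right)} = 3 \cdot 40^{2} X = 3 \cdot 1600 X = 4800 X$)
$W{\left(C,b \right)} = -2166 + 325 b + C b$ ($W{\left(C,b \right)} = \left(C b + 325 b\right) - 2166 = \left(325 b + C b\right) - 2166 = -2166 + 325 b + C b$)
$W{\left(-1003,-976 \right)} - n{\left(\left(-28\right) \left(-20\right),w{\left(24 \right)} \right)} = \left(-2166 + 325 \left(-976\right) - -978928\right) - 4800 \cdot 24 = \left(-2166 - 317200 + 978928\right) - 115200 = 659562 - 115200 = 544362$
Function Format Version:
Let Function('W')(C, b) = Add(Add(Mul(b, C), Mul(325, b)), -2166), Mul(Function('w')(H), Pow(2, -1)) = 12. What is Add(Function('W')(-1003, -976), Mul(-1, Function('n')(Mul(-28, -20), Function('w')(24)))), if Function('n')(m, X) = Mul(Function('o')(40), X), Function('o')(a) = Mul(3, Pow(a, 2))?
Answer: 544362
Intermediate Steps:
Function('w')(H) = 24 (Function('w')(H) = Mul(2, 12) = 24)
Function('n')(m, X) = Mul(4800, X) (Function('n')(m, X) = Mul(Mul(3, Pow(40, 2)), X) = Mul(Mul(3, 1600), X) = Mul(4800, X))
Function('W')(C, b) = Add(-2166, Mul(325, b), Mul(C, b)) (Function('W')(C, b) = Add(Add(Mul(C, b), Mul(325, b)), -2166) = Add(Add(Mul(325, b), Mul(C, b)), -2166) = Add(-2166, Mul(325, b), Mul(C, b)))
Add(Function('W')(-1003, -976), Mul(-1, Function('n')(Mul(-28, -20), Function('w')(24)))) = Add(Add(-2166, Mul(325, -976), Mul(-1003, -976)), Mul(-1, Mul(4800, 24))) = Add(Add(-2166, -317200, 978928), Mul(-1, 115200)) = Add(659562, -115200) = 544362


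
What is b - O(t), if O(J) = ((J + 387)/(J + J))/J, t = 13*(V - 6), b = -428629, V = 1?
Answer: -1810957686/4225 ≈ -4.2863e+5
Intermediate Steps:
t = -65 (t = 13*(1 - 6) = 13*(-5) = -65)
O(J) = (387 + J)/(2*J²) (O(J) = ((387 + J)/((2*J)))/J = ((387 + J)*(1/(2*J)))/J = ((387 + J)/(2*J))/J = (387 + J)/(2*J²))
b - O(t) = -428629 - (387 - 65)/(2*(-65)²) = -428629 - 322/(2*4225) = -428629 - 1*161/4225 = -428629 - 161/4225 = -1810957686/4225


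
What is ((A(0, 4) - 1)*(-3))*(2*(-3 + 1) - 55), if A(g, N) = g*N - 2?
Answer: -531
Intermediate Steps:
A(g, N) = -2 + N*g (A(g, N) = N*g - 2 = -2 + N*g)
((A(0, 4) - 1)*(-3))*(2*(-3 + 1) - 55) = (((-2 + 4*0) - 1)*(-3))*(2*(-3 + 1) - 55) = (((-2 + 0) - 1)*(-3))*(2*(-2) - 55) = ((-2 - 1)*(-3))*(-4 - 55) = -3*(-3)*(-59) = 9*(-59) = -531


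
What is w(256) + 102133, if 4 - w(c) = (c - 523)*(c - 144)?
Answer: 132041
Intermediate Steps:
w(c) = 4 - (-523 + c)*(-144 + c) (w(c) = 4 - (c - 523)*(c - 144) = 4 - (-523 + c)*(-144 + c))
w(256) + 102133 = (-75308 - 1*256² + 667*256) + 102133 = (-75308 - 1*65536 + 170752) + 102133 = (-75308 - 65536 + 170752) + 102133 = 29908 + 102133 = 132041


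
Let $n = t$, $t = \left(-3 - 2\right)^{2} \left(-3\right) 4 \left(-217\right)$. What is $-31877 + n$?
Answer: $33223$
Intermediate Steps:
$t = 65100$ ($t = \left(-5\right)^{2} \left(-3\right) 4 \left(-217\right) = 25 \left(-3\right) 4 \left(-217\right) = \left(-75\right) 4 \left(-217\right) = \left(-300\right) \left(-217\right) = 65100$)
$n = 65100$
$-31877 + n = -31877 + 65100 = 33223$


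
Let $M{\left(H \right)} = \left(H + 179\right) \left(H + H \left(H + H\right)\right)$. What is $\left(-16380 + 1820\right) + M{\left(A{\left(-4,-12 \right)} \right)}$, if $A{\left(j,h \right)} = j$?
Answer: $-9660$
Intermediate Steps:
$M{\left(H \right)} = \left(179 + H\right) \left(H + 2 H^{2}\right)$ ($M{\left(H \right)} = \left(179 + H\right) \left(H + H 2 H\right) = \left(179 + H\right) \left(H + 2 H^{2}\right)$)
$\left(-16380 + 1820\right) + M{\left(A{\left(-4,-12 \right)} \right)} = \left(-16380 + 1820\right) - 4 \left(179 + 2 \left(-4\right)^{2} + 359 \left(-4\right)\right) = -14560 - 4 \left(179 + 2 \cdot 16 - 1436\right) = -14560 - 4 \left(179 + 32 - 1436\right) = -14560 - -4900 = -14560 + 4900 = -9660$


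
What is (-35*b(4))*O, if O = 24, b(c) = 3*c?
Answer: -10080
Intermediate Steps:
(-35*b(4))*O = -105*4*24 = -35*12*24 = -420*24 = -10080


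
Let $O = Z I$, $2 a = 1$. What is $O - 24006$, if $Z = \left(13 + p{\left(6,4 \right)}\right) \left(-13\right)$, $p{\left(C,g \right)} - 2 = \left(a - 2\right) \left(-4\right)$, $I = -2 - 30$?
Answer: $-15270$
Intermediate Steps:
$a = \frac{1}{2}$ ($a = \frac{1}{2} \cdot 1 = \frac{1}{2} \approx 0.5$)
$I = -32$ ($I = -2 - 30 = -32$)
$p{\left(C,g \right)} = 8$ ($p{\left(C,g \right)} = 2 + \left(\frac{1}{2} - 2\right) \left(-4\right) = 2 - -6 = 2 + 6 = 8$)
$Z = -273$ ($Z = \left(13 + 8\right) \left(-13\right) = 21 \left(-13\right) = -273$)
$O = 8736$ ($O = \left(-273\right) \left(-32\right) = 8736$)
$O - 24006 = 8736 - 24006 = -15270$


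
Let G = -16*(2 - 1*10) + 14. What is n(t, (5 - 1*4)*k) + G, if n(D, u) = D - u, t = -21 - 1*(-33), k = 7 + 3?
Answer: 144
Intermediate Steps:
k = 10
t = 12 (t = -21 + 33 = 12)
G = 142 (G = -16*(2 - 10) + 14 = -16*(-8) + 14 = 128 + 14 = 142)
n(t, (5 - 1*4)*k) + G = (12 - (5 - 1*4)*10) + 142 = (12 - (5 - 4)*10) + 142 = (12 - 10) + 142 = 2 + 142 = 144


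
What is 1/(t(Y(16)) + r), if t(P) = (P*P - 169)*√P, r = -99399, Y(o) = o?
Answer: -1/99051 ≈ -1.0096e-5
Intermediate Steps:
t(P) = √P*(-169 + P²) (t(P) = (P² - 169)*√P = (-169 + P²)*√P = √P*(-169 + P²))
1/(t(Y(16)) + r) = 1/(√16*(-169 + 16²) - 99399) = 1/(4*(-169 + 256) - 99399) = 1/(4*87 - 99399) = 1/(348 - 99399) = 1/(-99051) = -1/99051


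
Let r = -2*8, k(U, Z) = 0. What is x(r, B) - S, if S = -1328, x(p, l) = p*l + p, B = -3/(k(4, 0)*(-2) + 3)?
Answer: 1328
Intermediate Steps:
r = -16
B = -1 (B = -3/(0*(-2) + 3) = -3/(0 + 3) = -3/3 = -3*1/3 = -1)
x(p, l) = p + l*p (x(p, l) = l*p + p = p + l*p)
x(r, B) - S = -16*(1 - 1) - 1*(-1328) = -16*0 + 1328 = 0 + 1328 = 1328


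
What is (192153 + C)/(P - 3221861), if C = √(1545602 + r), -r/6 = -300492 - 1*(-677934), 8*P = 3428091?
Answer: -1537224/22346797 - 40*I*√28762/22346797 ≈ -0.068789 - 0.00030357*I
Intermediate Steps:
P = 3428091/8 (P = (⅛)*3428091 = 3428091/8 ≈ 4.2851e+5)
r = -2264652 (r = -6*(-300492 - 1*(-677934)) = -6*(-300492 + 677934) = -6*377442 = -2264652)
C = 5*I*√28762 (C = √(1545602 - 2264652) = √(-719050) = 5*I*√28762 ≈ 847.97*I)
(192153 + C)/(P - 3221861) = (192153 + 5*I*√28762)/(3428091/8 - 3221861) = (192153 + 5*I*√28762)/(-22346797/8) = (192153 + 5*I*√28762)*(-8/22346797) = -1537224/22346797 - 40*I*√28762/22346797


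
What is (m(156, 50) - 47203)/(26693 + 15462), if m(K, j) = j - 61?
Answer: -47214/42155 ≈ -1.1200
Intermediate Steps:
m(K, j) = -61 + j
(m(156, 50) - 47203)/(26693 + 15462) = ((-61 + 50) - 47203)/(26693 + 15462) = (-11 - 47203)/42155 = -47214*1/42155 = -47214/42155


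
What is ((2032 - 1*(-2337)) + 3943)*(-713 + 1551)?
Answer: 6965456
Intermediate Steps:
((2032 - 1*(-2337)) + 3943)*(-713 + 1551) = ((2032 + 2337) + 3943)*838 = (4369 + 3943)*838 = 8312*838 = 6965456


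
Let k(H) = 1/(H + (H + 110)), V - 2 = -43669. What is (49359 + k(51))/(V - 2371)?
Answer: -10464109/9760056 ≈ -1.0721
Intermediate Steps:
V = -43667 (V = 2 - 43669 = -43667)
k(H) = 1/(110 + 2*H) (k(H) = 1/(H + (110 + H)) = 1/(110 + 2*H))
(49359 + k(51))/(V - 2371) = (49359 + 1/(2*(55 + 51)))/(-43667 - 2371) = (49359 + (½)/106)/(-46038) = (49359 + (½)*(1/106))*(-1/46038) = (49359 + 1/212)*(-1/46038) = (10464109/212)*(-1/46038) = -10464109/9760056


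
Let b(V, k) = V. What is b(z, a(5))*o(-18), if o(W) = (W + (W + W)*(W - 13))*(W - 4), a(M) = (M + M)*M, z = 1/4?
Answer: -6039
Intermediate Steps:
z = 1/4 ≈ 0.25000
a(M) = 2*M**2 (a(M) = (2*M)*M = 2*M**2)
o(W) = (-4 + W)*(W + 2*W*(-13 + W)) (o(W) = (W + (2*W)*(-13 + W))*(-4 + W) = (W + 2*W*(-13 + W))*(-4 + W) = (-4 + W)*(W + 2*W*(-13 + W)))
b(z, a(5))*o(-18) = (-18*(100 - 33*(-18) + 2*(-18)**2))/4 = (-18*(100 + 594 + 2*324))/4 = (-18*(100 + 594 + 648))/4 = (-18*1342)/4 = (1/4)*(-24156) = -6039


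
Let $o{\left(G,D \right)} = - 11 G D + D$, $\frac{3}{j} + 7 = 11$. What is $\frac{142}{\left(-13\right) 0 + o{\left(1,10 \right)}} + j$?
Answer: $- \frac{67}{100} \approx -0.67$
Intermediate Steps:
$j = \frac{3}{4}$ ($j = \frac{3}{-7 + 11} = \frac{3}{4} \approx 0.75$)
$o{\left(G,D \right)} = D - 11 D G$ ($o{\left(G,D \right)} = - 11 D G + D = D - 11 D G$)
$\frac{142}{\left(-13\right) 0 + o{\left(1,10 \right)}} + j = \frac{142}{\left(-13\right) 0 + 10 \left(1 - 11\right)} + \frac{3}{4} = \frac{142}{0 + 10 \left(1 - 11\right)} + \frac{3}{4} = \frac{142}{0 + 10 \left(-10\right)} + \frac{3}{4} = \frac{142}{0 - 100} + \frac{3}{4} = \frac{142}{-100} + \frac{3}{4} = 142 \left(- \frac{1}{100}\right) + \frac{3}{4} = - \frac{71}{50} + \frac{3}{4} = - \frac{67}{100}$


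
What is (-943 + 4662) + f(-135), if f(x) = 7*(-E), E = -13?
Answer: 3810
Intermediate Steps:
f(x) = 91 (f(x) = 7*(-1*(-13)) = 7*13 = 91)
(-943 + 4662) + f(-135) = (-943 + 4662) + 91 = 3719 + 91 = 3810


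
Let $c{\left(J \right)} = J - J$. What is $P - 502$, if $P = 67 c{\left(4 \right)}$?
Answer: $-502$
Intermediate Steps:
$c{\left(J \right)} = 0$
$P = 0$ ($P = 67 \cdot 0 = 0$)
$P - 502 = 0 - 502 = -502$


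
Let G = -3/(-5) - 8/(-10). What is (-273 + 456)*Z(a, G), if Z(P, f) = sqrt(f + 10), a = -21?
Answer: 183*sqrt(285)/5 ≈ 617.88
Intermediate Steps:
G = 7/5 (G = -3*(-1/5) - 8*(-1/10) = 3/5 + 4/5 = 7/5 ≈ 1.4000)
Z(P, f) = sqrt(10 + f)
(-273 + 456)*Z(a, G) = (-273 + 456)*sqrt(10 + 7/5) = 183*sqrt(57/5) = 183*(sqrt(285)/5) = 183*sqrt(285)/5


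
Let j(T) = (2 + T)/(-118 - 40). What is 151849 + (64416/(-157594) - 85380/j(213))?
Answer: 727099114511/3388271 ≈ 2.1459e+5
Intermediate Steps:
j(T) = -1/79 - T/158 (j(T) = (2 + T)/(-158) = (2 + T)*(-1/158) = -1/79 - T/158)
151849 + (64416/(-157594) - 85380/j(213)) = 151849 + (64416/(-157594) - 85380/(-1/79 - 1/158*213)) = 151849 + (64416*(-1/157594) - 85380/(-1/79 - 213/158)) = 151849 + (-32208/78797 - 85380/(-215/158)) = 151849 + (-32208/78797 - 85380*(-158/215)) = 151849 + (-32208/78797 + 2698008/43) = 151849 + 212593551432/3388271 = 727099114511/3388271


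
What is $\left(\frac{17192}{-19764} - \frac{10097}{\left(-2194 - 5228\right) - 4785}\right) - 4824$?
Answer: $- \frac{96987036299}{20104929} \approx -4824.0$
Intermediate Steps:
$\left(\frac{17192}{-19764} - \frac{10097}{\left(-2194 - 5228\right) - 4785}\right) - 4824 = \left(17192 \left(- \frac{1}{19764}\right) - \frac{10097}{-7422 - 4785}\right) - 4824 = \left(- \frac{4298}{4941} - \frac{10097}{-12207}\right) - 4824 = \left(- \frac{4298}{4941} - - \frac{10097}{12207}\right) - 4824 = \left(- \frac{4298}{4941} + \frac{10097}{12207}\right) - 4824 = - \frac{858803}{20104929} - 4824 = - \frac{96987036299}{20104929}$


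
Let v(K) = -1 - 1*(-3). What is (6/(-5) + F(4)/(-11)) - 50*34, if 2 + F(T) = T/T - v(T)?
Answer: -93551/55 ≈ -1700.9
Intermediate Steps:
v(K) = 2 (v(K) = -1 + 3 = 2)
F(T) = -3 (F(T) = -2 + (T/T - 1*2) = -2 + (1 - 2) = -2 - 1 = -3)
(6/(-5) + F(4)/(-11)) - 50*34 = (6/(-5) - 3/(-11)) - 50*34 = (6*(-⅕) - 3*(-1/11)) - 1700 = (-6/5 + 3/11) - 1700 = -51/55 - 1700 = -93551/55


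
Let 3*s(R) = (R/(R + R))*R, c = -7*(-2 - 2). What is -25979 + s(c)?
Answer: -77923/3 ≈ -25974.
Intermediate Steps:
c = 28 (c = -7*(-4) = 28)
s(R) = R/6 (s(R) = ((R/(R + R))*R)/3 = ((R/((2*R)))*R)/3 = ((R*(1/(2*R)))*R)/3 = (R/2)/3 = R/6)
-25979 + s(c) = -25979 + (1/6)*28 = -25979 + 14/3 = -77923/3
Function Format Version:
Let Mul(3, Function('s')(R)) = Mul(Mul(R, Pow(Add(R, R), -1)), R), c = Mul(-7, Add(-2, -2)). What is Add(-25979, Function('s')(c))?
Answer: Rational(-77923, 3) ≈ -25974.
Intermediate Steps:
c = 28 (c = Mul(-7, -4) = 28)
Function('s')(R) = Mul(Rational(1, 6), R) (Function('s')(R) = Mul(Rational(1, 3), Mul(Mul(R, Pow(Add(R, R), -1)), R)) = Mul(Rational(1, 3), Mul(Mul(R, Pow(Mul(2, R), -1)), R)) = Mul(Rational(1, 3), Mul(Mul(R, Mul(Rational(1, 2), Pow(R, -1))), R)) = Mul(Rational(1, 3), Mul(Rational(1, 2), R)) = Mul(Rational(1, 6), R))
Add(-25979, Function('s')(c)) = Add(-25979, Mul(Rational(1, 6), 28)) = Add(-25979, Rational(14, 3)) = Rational(-77923, 3)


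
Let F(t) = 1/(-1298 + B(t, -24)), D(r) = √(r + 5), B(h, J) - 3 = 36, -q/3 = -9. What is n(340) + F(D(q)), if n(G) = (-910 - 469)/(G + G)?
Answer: -1736841/856120 ≈ -2.0287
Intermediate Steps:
q = 27 (q = -3*(-9) = 27)
B(h, J) = 39 (B(h, J) = 3 + 36 = 39)
D(r) = √(5 + r)
F(t) = -1/1259 (F(t) = 1/(-1298 + 39) = 1/(-1259) = -1/1259)
n(G) = -1379/(2*G) (n(G) = -1379*1/(2*G) = -1379/(2*G))
n(340) + F(D(q)) = -1379/2/340 - 1/1259 = -1379/2*1/340 - 1/1259 = -1379/680 - 1/1259 = -1736841/856120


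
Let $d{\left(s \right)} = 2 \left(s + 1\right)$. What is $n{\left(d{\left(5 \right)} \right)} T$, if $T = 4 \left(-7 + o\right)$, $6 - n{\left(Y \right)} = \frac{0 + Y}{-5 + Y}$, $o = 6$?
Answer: $- \frac{120}{7} \approx -17.143$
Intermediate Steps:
$d{\left(s \right)} = 2 + 2 s$ ($d{\left(s \right)} = 2 \left(1 + s\right) = 2 + 2 s$)
$n{\left(Y \right)} = 6 - \frac{Y}{-5 + Y}$ ($n{\left(Y \right)} = 6 - \frac{0 + Y}{-5 + Y} = 6 - \frac{Y}{-5 + Y}$)
$T = -4$ ($T = 4 \left(-7 + 6\right) = 4 \left(-1\right) = -4$)
$n{\left(d{\left(5 \right)} \right)} T = \frac{5 \left(-6 + \left(2 + 2 \cdot 5\right)\right)}{-5 + \left(2 + 2 \cdot 5\right)} \left(-4\right) = \frac{5 \left(-6 + \left(2 + 10\right)\right)}{-5 + \left(2 + 10\right)} \left(-4\right) = \frac{5 \left(-6 + 12\right)}{-5 + 12} \left(-4\right) = 5 \cdot \frac{1}{7} \cdot 6 \left(-4\right) = \frac{30}{7} \left(-4\right) = - \frac{120}{7}$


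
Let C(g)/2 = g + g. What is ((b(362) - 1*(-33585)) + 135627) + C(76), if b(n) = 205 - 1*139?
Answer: 169582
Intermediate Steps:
C(g) = 4*g (C(g) = 2*(g + g) = 2*(2*g) = 4*g)
b(n) = 66 (b(n) = 205 - 139 = 66)
((b(362) - 1*(-33585)) + 135627) + C(76) = ((66 - 1*(-33585)) + 135627) + 4*76 = ((66 + 33585) + 135627) + 304 = (33651 + 135627) + 304 = 169278 + 304 = 169582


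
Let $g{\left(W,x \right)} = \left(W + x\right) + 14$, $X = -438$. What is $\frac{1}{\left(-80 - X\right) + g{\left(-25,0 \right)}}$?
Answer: $\frac{1}{347} \approx 0.0028818$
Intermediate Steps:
$g{\left(W,x \right)} = 14 + W + x$
$\frac{1}{\left(-80 - X\right) + g{\left(-25,0 \right)}} = \frac{1}{\left(-80 - -438\right) + \left(14 - 25 + 0\right)} = \frac{1}{\left(-80 + 438\right) - 11} = \frac{1}{358 - 11} = \frac{1}{347}$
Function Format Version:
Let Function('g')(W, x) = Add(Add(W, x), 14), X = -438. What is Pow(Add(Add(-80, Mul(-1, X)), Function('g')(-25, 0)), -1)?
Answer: Rational(1, 347) ≈ 0.0028818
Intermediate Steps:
Function('g')(W, x) = Add(14, W, x)
Pow(Add(Add(-80, Mul(-1, X)), Function('g')(-25, 0)), -1) = Pow(Add(Add(-80, Mul(-1, -438)), Add(14, -25, 0)), -1) = Pow(Add(Add(-80, 438), -11), -1) = Pow(Add(358, -11), -1) = Pow(347, -1) = Rational(1, 347)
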